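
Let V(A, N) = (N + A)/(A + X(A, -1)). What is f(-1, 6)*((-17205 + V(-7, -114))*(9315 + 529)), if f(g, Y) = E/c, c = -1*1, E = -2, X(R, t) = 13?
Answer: -1017387244/3 ≈ -3.3913e+8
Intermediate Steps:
c = -1
V(A, N) = (A + N)/(13 + A) (V(A, N) = (N + A)/(A + 13) = (A + N)/(13 + A))
f(g, Y) = 2 (f(g, Y) = -2/(-1) = -2*(-1) = 2)
f(-1, 6)*((-17205 + V(-7, -114))*(9315 + 529)) = 2*((-17205 + (-7 - 114)/(13 - 7))*(9315 + 529)) = 2*((-17205 - 121/6)*9844) = 2*(-103351/6*9844) = 2*(-508693622/3) = -1017387244/3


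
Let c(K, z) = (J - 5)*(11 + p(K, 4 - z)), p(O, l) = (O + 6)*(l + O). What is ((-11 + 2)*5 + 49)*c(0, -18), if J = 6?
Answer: 572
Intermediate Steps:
p(O, l) = (6 + O)*(O + l)
c(K, z) = 35 + K² - 6*z + 6*K + K*(4 - z) (c(K, z) = (6 - 5)*(11 + (K² + 6*K + 6*(4 - z) + K*(4 - z))) = 1*(11 + (K² + 6*K + (24 - 6*z) + K*(4 - z))) = 1*(11 + (24 + K² - 6*z + 6*K + K*(4 - z))) = 1*(35 + K² - 6*z + 6*K + K*(4 - z)) = 35 + K² - 6*z + 6*K + K*(4 - z))
((-11 + 2)*5 + 49)*c(0, -18) = ((-11 + 2)*5 + 49)*(35 + 0² - 6*(-18) + 10*0 - 1*0*(-18)) = (-9*5 + 49)*(35 + 0 + 108 + 0 + 0) = (-45 + 49)*143 = 4*143 = 572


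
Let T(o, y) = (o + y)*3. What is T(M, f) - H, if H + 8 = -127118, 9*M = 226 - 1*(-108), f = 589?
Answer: 387013/3 ≈ 1.2900e+5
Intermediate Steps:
M = 334/9 (M = (226 - 1*(-108))/9 = (226 + 108)/9 = (1/9)*334 = 334/9 ≈ 37.111)
T(o, y) = 3*o + 3*y
H = -127126 (H = -8 - 127118 = -127126)
T(M, f) - H = (3*(334/9) + 3*589) - 1*(-127126) = (334/3 + 1767) + 127126 = 5635/3 + 127126 = 387013/3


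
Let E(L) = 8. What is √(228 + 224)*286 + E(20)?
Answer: 8 + 572*√113 ≈ 6088.4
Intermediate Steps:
√(228 + 224)*286 + E(20) = √(228 + 224)*286 + 8 = √452*286 + 8 = (2*√113)*286 + 8 = 572*√113 + 8 = 8 + 572*√113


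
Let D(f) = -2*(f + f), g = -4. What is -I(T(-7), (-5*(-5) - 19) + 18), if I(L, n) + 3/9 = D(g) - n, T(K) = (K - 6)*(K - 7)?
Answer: 25/3 ≈ 8.3333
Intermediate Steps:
T(K) = (-7 + K)*(-6 + K) (T(K) = (-6 + K)*(-7 + K) = (-7 + K)*(-6 + K))
D(f) = -4*f
I(L, n) = 47/3 - n (I(L, n) = -⅓ + (-4*(-4) - n) = -⅓ + (16 - n) = 47/3 - n)
-I(T(-7), (-5*(-5) - 19) + 18) = -(47/3 - ((-5*(-5) - 19) + 18)) = -(47/3 - ((25 - 19) + 18)) = -(47/3 - (6 + 18)) = -(47/3 - 1*24) = -(47/3 - 24) = -1*(-25/3) = 25/3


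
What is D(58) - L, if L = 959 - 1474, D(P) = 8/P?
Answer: 14939/29 ≈ 515.14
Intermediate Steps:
L = -515
D(58) - L = 8/58 - 1*(-515) = 8*(1/58) + 515 = 4/29 + 515 = 14939/29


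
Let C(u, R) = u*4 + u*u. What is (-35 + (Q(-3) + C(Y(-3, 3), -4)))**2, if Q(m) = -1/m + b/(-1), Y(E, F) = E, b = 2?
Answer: 14161/9 ≈ 1573.4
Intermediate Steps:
C(u, R) = u**2 + 4*u (C(u, R) = 4*u + u**2 = u**2 + 4*u)
Q(m) = -2 - 1/m (Q(m) = -1/m + 2/(-1) = -1/m + 2*(-1) = -1/m - 2 = -2 - 1/m)
(-35 + (Q(-3) + C(Y(-3, 3), -4)))**2 = (-35 + ((-2 - 1/(-3)) - 3*(4 - 3)))**2 = (-35 + ((-2 - 1*(-1/3)) - 3*1))**2 = (-35 + ((-2 + 1/3) - 3))**2 = (-35 + (-5/3 - 3))**2 = (-35 - 14/3)**2 = (-119/3)**2 = 14161/9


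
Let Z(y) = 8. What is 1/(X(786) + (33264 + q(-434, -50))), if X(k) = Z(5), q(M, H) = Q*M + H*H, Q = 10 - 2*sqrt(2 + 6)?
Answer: 3929/122742904 - 217*sqrt(2)/122742904 ≈ 2.9510e-5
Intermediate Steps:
Q = 10 - 4*sqrt(2) ≈ 4.3431
q(M, H) = H**2 + M*(10 - 4*sqrt(2)) (q(M, H) = (10 - 4*sqrt(2))*M + H*H = M*(10 - 4*sqrt(2)) + H**2 = H**2 + M*(10 - 4*sqrt(2)))
X(k) = 8
1/(X(786) + (33264 + q(-434, -50))) = 1/(8 + (33264 + ((-50)**2 + 2*(-434)*(5 - 2*sqrt(2))))) = 1/(8 + (33264 + (2500 + (-4340 + 1736*sqrt(2))))) = 1/(8 + (33264 + (-1840 + 1736*sqrt(2)))) = 1/(8 + (31424 + 1736*sqrt(2))) = 1/(31432 + 1736*sqrt(2))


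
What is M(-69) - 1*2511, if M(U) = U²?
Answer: 2250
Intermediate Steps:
M(-69) - 1*2511 = (-69)² - 1*2511 = 4761 - 2511 = 2250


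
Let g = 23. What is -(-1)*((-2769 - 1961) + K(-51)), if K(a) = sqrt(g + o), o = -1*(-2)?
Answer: -4725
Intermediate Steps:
o = 2
K(a) = 5 (K(a) = sqrt(23 + 2) = sqrt(25) = 5)
-(-1)*((-2769 - 1961) + K(-51)) = -(-1)*((-2769 - 1961) + 5) = -(-1)*(-4730 + 5) = -(-1)*(-4725) = -1*4725 = -4725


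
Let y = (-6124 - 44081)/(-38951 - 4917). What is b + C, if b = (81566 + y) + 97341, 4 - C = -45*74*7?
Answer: 8871081033/43868 ≈ 2.0222e+5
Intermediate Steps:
y = 50205/43868 (y = -50205/(-43868) = -50205*(-1/43868) = 50205/43868 ≈ 1.1445)
C = 23314 (C = 4 - (-45*74)*7 = 4 - (-3330)*7 = 4 - 1*(-23310) = 4 + 23310 = 23314)
b = 7848342481/43868 (b = (81566 + 50205/43868) + 97341 = 3578187493/43868 + 97341 = 7848342481/43868 ≈ 1.7891e+5)
b + C = 7848342481/43868 + 23314 = 8871081033/43868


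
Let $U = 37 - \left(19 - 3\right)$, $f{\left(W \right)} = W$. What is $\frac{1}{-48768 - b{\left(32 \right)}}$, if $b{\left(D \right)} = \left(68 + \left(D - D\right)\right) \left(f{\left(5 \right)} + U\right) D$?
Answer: $- \frac{1}{105344} \approx -9.4927 \cdot 10^{-6}$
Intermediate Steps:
$U = 21$ ($U = 37 - 16 = 21$)
$b{\left(D \right)} = 1768 D$ ($b{\left(D \right)} = \left(68 + \left(D - D\right)\right) \left(5 + 21\right) D = \left(68 + 0\right) 26 D = 68 \cdot 26 D = 1768 D$)
$\frac{1}{-48768 - b{\left(32 \right)}} = \frac{1}{-48768 - 1768 \cdot 32} = \frac{1}{-48768 - 56576} = \frac{1}{-105344} = - \frac{1}{105344}$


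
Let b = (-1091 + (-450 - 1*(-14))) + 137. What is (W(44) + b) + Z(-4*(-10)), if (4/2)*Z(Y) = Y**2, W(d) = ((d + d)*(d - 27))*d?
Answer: 65234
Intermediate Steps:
W(d) = 2*d**2*(-27 + d) (W(d) = ((2*d)*(-27 + d))*d = (2*d*(-27 + d))*d = 2*d**2*(-27 + d))
b = -1390 (b = (-1091 + (-450 + 14)) + 137 = (-1091 - 436) + 137 = -1527 + 137 = -1390)
Z(Y) = Y**2/2
(W(44) + b) + Z(-4*(-10)) = (2*44**2*(-27 + 44) - 1390) + (-4*(-10))**2/2 = (2*1936*17 - 1390) + (1/2)*40**2 = (65824 - 1390) + (1/2)*1600 = 64434 + 800 = 65234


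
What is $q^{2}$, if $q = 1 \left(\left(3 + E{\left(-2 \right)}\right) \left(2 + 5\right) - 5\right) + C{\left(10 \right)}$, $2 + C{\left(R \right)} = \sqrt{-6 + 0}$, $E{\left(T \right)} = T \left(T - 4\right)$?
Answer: $\left(98 + i \sqrt{6}\right)^{2} \approx 9598.0 + 480.1 i$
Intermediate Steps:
$E{\left(T \right)} = T \left(-4 + T\right)$
$C{\left(R \right)} = -2 + i \sqrt{6}$ ($C{\left(R \right)} = -2 + \sqrt{-6 + 0} = -2 + \sqrt{-6} = -2 + i \sqrt{6}$)
$q = 98 + i \sqrt{6}$ ($q = 1 \left(\left(3 - 2 \left(-4 - 2\right)\right) \left(2 + 5\right) - 5\right) - \left(2 - i \sqrt{6}\right) = 1 \left(\left(3 - -12\right) 7 - 5\right) - \left(2 - i \sqrt{6}\right) = 1 \left(\left(3 + 12\right) 7 - 5\right) - \left(2 - i \sqrt{6}\right) = 1 \left(15 \cdot 7 - 5\right) - \left(2 - i \sqrt{6}\right) = 1 \left(105 - 5\right) - \left(2 - i \sqrt{6}\right) = 1 \cdot 100 - \left(2 - i \sqrt{6}\right) = 100 - \left(2 - i \sqrt{6}\right) = 98 + i \sqrt{6} \approx 98.0 + 2.4495 i$)
$q^{2} = \left(98 + i \sqrt{6}\right)^{2}$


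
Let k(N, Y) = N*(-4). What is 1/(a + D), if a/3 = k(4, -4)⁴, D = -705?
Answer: 1/195903 ≈ 5.1046e-6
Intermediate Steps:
k(N, Y) = -4*N
a = 196608 (a = 3*(-4*4)⁴ = 3*(-16)⁴ = 3*65536 = 196608)
1/(a + D) = 1/(196608 - 705) = 1/195903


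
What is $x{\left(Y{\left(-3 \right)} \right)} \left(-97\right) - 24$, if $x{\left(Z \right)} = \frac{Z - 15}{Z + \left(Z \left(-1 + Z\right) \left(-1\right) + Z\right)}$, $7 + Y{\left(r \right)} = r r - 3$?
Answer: $-412$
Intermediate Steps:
$Y{\left(r \right)} = -10 + r^{2}$ ($Y{\left(r \right)} = -7 + \left(r r - 3\right) = -7 + \left(r^{2} - 3\right) = -7 + \left(-3 + r^{2}\right) = -10 + r^{2}$)
$x{\left(Z \right)} = \frac{-15 + Z}{2 Z - Z \left(-1 + Z\right)}$ ($x{\left(Z \right)} = \frac{-15 + Z}{Z - \left(- Z + Z \left(-1 + Z\right)\right)} = \frac{-15 + Z}{2 Z - Z \left(-1 + Z\right)}$)
$x{\left(Y{\left(-3 \right)} \right)} \left(-97\right) - 24 = \frac{15 - \left(-10 + \left(-3\right)^{2}\right)}{\left(-10 + \left(-3\right)^{2}\right) \left(-3 - \left(10 - \left(-3\right)^{2}\right)\right)} \left(-97\right) - 24 = \frac{15 - \left(-10 + 9\right)}{\left(-10 + 9\right) \left(-3 + \left(-10 + 9\right)\right)} \left(-97\right) - 24 = \frac{15 - -1}{\left(-1\right) \left(-3 - 1\right)} \left(-97\right) - 24 = - \frac{15 + 1}{-4} \left(-97\right) - 24 = \left(-1\right) \left(- \frac{1}{4}\right) 16 \left(-97\right) - 24 = 4 \left(-97\right) - 24 = -388 - 24 = -412$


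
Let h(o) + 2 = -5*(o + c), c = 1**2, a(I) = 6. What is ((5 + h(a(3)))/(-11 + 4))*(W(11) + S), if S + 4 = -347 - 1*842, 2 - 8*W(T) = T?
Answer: -38212/7 ≈ -5458.9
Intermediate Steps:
W(T) = 1/4 - T/8
c = 1
h(o) = -7 - 5*o (h(o) = -2 - 5*(o + 1) = -2 - 5*(1 + o) = -2 + (-5 - 5*o) = -7 - 5*o)
S = -1193 (S = -4 + (-347 - 1*842) = -4 + (-347 - 842) = -4 - 1189 = -1193)
((5 + h(a(3)))/(-11 + 4))*(W(11) + S) = ((5 + (-7 - 5*6))/(-11 + 4))*((1/4 - 1/8*11) - 1193) = ((5 + (-7 - 30))/(-7))*((1/4 - 11/8) - 1193) = ((5 - 37)*(-1/7))*(-9/8 - 1193) = -32*(-1/7)*(-9553/8) = (32/7)*(-9553/8) = -38212/7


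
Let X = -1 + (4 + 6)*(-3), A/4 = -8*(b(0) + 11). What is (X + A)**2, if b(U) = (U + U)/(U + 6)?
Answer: 146689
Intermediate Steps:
b(U) = 2*U/(6 + U) (b(U) = (2*U)/(6 + U) = 2*U/(6 + U))
A = -352 (A = 4*(-8*(2*0/(6 + 0) + 11)) = 4*(-8*(2*0/6 + 11)) = 4*(-8*(2*0*(1/6) + 11)) = 4*(-8*(0 + 11)) = 4*(-8*11) = 4*(-88) = -352)
X = -31 (X = -1 + 10*(-3) = -1 - 30 = -31)
(X + A)**2 = (-31 - 352)**2 = (-383)**2 = 146689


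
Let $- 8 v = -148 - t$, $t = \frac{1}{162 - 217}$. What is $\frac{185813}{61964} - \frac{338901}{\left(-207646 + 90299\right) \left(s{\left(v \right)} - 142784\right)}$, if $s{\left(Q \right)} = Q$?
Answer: $\frac{1369686296664536971}{456759291463214068} \approx 2.9987$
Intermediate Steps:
$t = - \frac{1}{55}$ ($t = \frac{1}{-55} = - \frac{1}{55} \approx -0.018182$)
$v = \frac{8139}{440}$ ($v = - \frac{-148 - - \frac{1}{55}}{8} = - \frac{-148 + \frac{1}{55}}{8} = \left(- \frac{1}{8}\right) \left(- \frac{8139}{55}\right) = \frac{8139}{440} \approx 18.498$)
$\frac{185813}{61964} - \frac{338901}{\left(-207646 + 90299\right) \left(s{\left(v \right)} - 142784\right)} = \frac{185813}{61964} - \frac{338901}{\left(-207646 + 90299\right) \left(\frac{8139}{440} - 142784\right)} = 185813 \cdot \frac{1}{61964} - \frac{338901}{\left(-117347\right) \left(- \frac{62816821}{440}\right)} = \frac{185813}{61964} - \frac{338901}{\frac{7371365493887}{440}} = \frac{185813}{61964} - \frac{149116440}{7371365493887} = \frac{1369686296664536971}{456759291463214068}$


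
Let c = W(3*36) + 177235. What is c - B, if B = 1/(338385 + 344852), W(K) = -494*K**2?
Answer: -3815729016098/683237 ≈ -5.5848e+6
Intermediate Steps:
B = 1/683237 ≈ 1.4636e-6
c = -5584781 (c = -494*(3*36)**2 + 177235 = -494*108**2 + 177235 = -494*11664 + 177235 = -5762016 + 177235 = -5584781)
c - B = -5584781 - 1*1/683237 = -5584781 - 1/683237 = -3815729016098/683237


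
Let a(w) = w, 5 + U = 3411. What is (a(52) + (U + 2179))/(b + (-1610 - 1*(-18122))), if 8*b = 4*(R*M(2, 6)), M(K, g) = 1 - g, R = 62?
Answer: 5637/16357 ≈ 0.34462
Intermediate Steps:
U = 3406 (U = -5 + 3411 = 3406)
b = -155 (b = (4*(62*(1 - 1*6)))/8 = (4*(62*(1 - 6)))/8 = (4*(62*(-5)))/8 = (4*(-310))/8 = (1/8)*(-1240) = -155)
(a(52) + (U + 2179))/(b + (-1610 - 1*(-18122))) = (52 + (3406 + 2179))/(-155 + (-1610 - 1*(-18122))) = (52 + 5585)/(-155 + (-1610 + 18122)) = 5637/(-155 + 16512) = 5637/16357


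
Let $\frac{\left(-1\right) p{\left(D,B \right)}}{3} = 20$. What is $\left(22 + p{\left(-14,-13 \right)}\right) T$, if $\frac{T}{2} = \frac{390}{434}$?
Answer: $- \frac{14820}{217} \approx -68.295$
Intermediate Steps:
$p{\left(D,B \right)} = -60$ ($p{\left(D,B \right)} = \left(-3\right) 20 = -60$)
$T = \frac{390}{217}$ ($T = 2 \cdot \frac{390}{434} = 2 \cdot 390 \cdot \frac{1}{434} = 2 \cdot \frac{195}{217} = \frac{390}{217} \approx 1.7972$)
$\left(22 + p{\left(-14,-13 \right)}\right) T = \left(22 - 60\right) \frac{390}{217} = \left(-38\right) \frac{390}{217} = - \frac{14820}{217}$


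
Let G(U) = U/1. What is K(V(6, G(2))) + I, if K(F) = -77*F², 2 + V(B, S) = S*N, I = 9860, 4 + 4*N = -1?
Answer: 33203/4 ≈ 8300.8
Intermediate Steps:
N = -5/4 (N = -1 + (¼)*(-1) = -1 - ¼ = -5/4 ≈ -1.2500)
G(U) = U (G(U) = U*1 = U)
V(B, S) = -2 - 5*S/4 (V(B, S) = -2 + S*(-5/4) = -2 - 5*S/4)
K(V(6, G(2))) + I = -77*(-2 - 5/4*2)² + 9860 = -77*(-2 - 5/2)² + 9860 = -77*(-9/2)² + 9860 = -77*81/4 + 9860 = -6237/4 + 9860 = 33203/4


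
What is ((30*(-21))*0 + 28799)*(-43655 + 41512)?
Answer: -61716257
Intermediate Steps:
((30*(-21))*0 + 28799)*(-43655 + 41512) = (-630*0 + 28799)*(-2143) = (0 + 28799)*(-2143) = 28799*(-2143) = -61716257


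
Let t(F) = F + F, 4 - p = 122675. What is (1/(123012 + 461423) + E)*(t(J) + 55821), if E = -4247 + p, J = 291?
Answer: -4183710648919587/584435 ≈ -7.1586e+9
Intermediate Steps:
p = -122671 (p = 4 - 1*122675 = 4 - 122675 = -122671)
E = -126918 (E = -4247 - 122671 = -126918)
t(F) = 2*F
(1/(123012 + 461423) + E)*(t(J) + 55821) = (1/(123012 + 461423) - 126918)*(2*291 + 55821) = (1/584435 - 126918)*(582 + 55821) = (1/584435 - 126918)*56403 = -74175321329/584435*56403 = -4183710648919587/584435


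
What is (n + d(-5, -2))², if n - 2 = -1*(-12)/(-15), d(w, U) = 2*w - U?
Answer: 1156/25 ≈ 46.240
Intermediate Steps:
d(w, U) = -U + 2*w
n = 6/5 (n = 2 - 1*(-12)/(-15) = 2 + 12*(-1/15) = 2 - ⅘ = 6/5 ≈ 1.2000)
(n + d(-5, -2))² = (6/5 + (-1*(-2) + 2*(-5)))² = (6/5 + (2 - 10))² = (6/5 - 8)² = (-34/5)² = 1156/25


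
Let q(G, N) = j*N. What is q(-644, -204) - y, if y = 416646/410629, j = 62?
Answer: -5194052238/410629 ≈ -12649.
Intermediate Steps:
y = 416646/410629 (y = 416646*(1/410629) = 416646/410629 ≈ 1.0147)
q(G, N) = 62*N
q(-644, -204) - y = 62*(-204) - 1*416646/410629 = -12648 - 416646/410629 = -5194052238/410629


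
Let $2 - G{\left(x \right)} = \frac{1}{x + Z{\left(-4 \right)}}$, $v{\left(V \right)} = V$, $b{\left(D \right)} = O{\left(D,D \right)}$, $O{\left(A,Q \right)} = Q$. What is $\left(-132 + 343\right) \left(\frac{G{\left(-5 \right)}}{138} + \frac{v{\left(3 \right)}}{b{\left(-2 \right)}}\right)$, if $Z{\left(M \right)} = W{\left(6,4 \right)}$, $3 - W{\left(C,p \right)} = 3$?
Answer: $- \frac{108032}{345} \approx -313.14$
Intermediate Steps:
$b{\left(D \right)} = D$
$W{\left(C,p \right)} = 0$ ($W{\left(C,p \right)} = 3 - 3 = 0$)
$Z{\left(M \right)} = 0$
$G{\left(x \right)} = 2 - \frac{1}{x}$ ($G{\left(x \right)} = 2 - \frac{1}{x + 0} = 2 - \frac{1}{x}$)
$\left(-132 + 343\right) \left(\frac{G{\left(-5 \right)}}{138} + \frac{v{\left(3 \right)}}{b{\left(-2 \right)}}\right) = \left(-132 + 343\right) \left(\frac{2 - \frac{1}{-5}}{138} + \frac{3}{-2}\right) = 211 \left(\left(2 - - \frac{1}{5}\right) \frac{1}{138} + 3 \left(- \frac{1}{2}\right)\right) = 211 \left(\left(2 + \frac{1}{5}\right) \frac{1}{138} - \frac{3}{2}\right) = 211 \left(\frac{11}{5} \cdot \frac{1}{138} - \frac{3}{2}\right) = 211 \left(\frac{11}{690} - \frac{3}{2}\right) = 211 \left(- \frac{512}{345}\right) = - \frac{108032}{345}$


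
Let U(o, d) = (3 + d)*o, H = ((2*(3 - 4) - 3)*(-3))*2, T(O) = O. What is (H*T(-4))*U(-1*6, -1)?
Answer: 1440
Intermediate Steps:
H = 30 (H = ((2*(-1) - 3)*(-3))*2 = ((-2 - 3)*(-3))*2 = -5*(-3)*2 = 15*2 = 30)
U(o, d) = o*(3 + d)
(H*T(-4))*U(-1*6, -1) = (30*(-4))*((-1*6)*(3 - 1)) = -(-720)*2 = -120*(-12) = 1440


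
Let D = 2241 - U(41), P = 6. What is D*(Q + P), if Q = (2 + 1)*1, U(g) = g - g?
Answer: 20169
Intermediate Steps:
U(g) = 0
Q = 3 (Q = 3*1 = 3)
D = 2241 (D = 2241 - 1*0 = 2241 + 0 = 2241)
D*(Q + P) = 2241*(3 + 6) = 2241*9 = 20169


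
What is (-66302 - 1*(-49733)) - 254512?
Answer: -271081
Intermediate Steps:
(-66302 - 1*(-49733)) - 254512 = (-66302 + 49733) - 254512 = -16569 - 254512 = -271081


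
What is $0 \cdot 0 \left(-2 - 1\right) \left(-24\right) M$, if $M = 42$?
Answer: $0$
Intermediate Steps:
$0 \cdot 0 \left(-2 - 1\right) \left(-24\right) M = 0 \cdot 0 \left(-2 - 1\right) \left(-24\right) 42 = 0 \left(-3\right) \left(-24\right) 42 = 0 \left(-24\right) 42 = 0 \cdot 42 = 0$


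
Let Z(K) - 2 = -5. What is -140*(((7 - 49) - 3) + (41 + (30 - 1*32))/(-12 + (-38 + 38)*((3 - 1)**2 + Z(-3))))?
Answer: 6755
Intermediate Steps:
Z(K) = -3 (Z(K) = 2 - 5 = -3)
-140*(((7 - 49) - 3) + (41 + (30 - 1*32))/(-12 + (-38 + 38)*((3 - 1)**2 + Z(-3)))) = -140*(((7 - 49) - 3) + (41 + (30 - 1*32))/(-12 + (-38 + 38)*((3 - 1)**2 - 3))) = -140*((-42 - 3) + (41 + (30 - 32))/(-12 + 0*(2**2 - 3))) = -140*(-45 + (41 - 2)/(-12 + 0*(4 - 3))) = -140*(-45 + 39/(-12 + 0*1)) = -140*(-45 + 39/(-12 + 0)) = -140*(-45 + 39/(-12)) = -140*(-45 + 39*(-1/12)) = -140*(-45 - 13/4) = -140*(-193/4) = 6755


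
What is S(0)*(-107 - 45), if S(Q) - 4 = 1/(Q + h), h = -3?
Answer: -1672/3 ≈ -557.33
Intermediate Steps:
S(Q) = 4 + 1/(-3 + Q) (S(Q) = 4 + 1/(Q - 3) = 4 + 1/(-3 + Q))
S(0)*(-107 - 45) = ((-11 + 4*0)/(-3 + 0))*(-107 - 45) = ((-11 + 0)/(-3))*(-152) = -⅓*(-11)*(-152) = (11/3)*(-152) = -1672/3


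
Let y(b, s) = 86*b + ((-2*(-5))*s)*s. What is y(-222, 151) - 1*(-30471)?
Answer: 239389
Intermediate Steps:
y(b, s) = 10*s**2 + 86*b (y(b, s) = 86*b + (10*s)*s = 86*b + 10*s**2 = 10*s**2 + 86*b)
y(-222, 151) - 1*(-30471) = (10*151**2 + 86*(-222)) - 1*(-30471) = (10*22801 - 19092) + 30471 = (228010 - 19092) + 30471 = 208918 + 30471 = 239389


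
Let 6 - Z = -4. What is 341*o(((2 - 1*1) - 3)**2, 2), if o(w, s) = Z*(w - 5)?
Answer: -3410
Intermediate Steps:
Z = 10 (Z = 6 - 1*(-4) = 6 + 4 = 10)
o(w, s) = -50 + 10*w (o(w, s) = 10*(w - 5) = 10*(-5 + w) = -50 + 10*w)
341*o(((2 - 1*1) - 3)**2, 2) = 341*(-50 + 10*((2 - 1*1) - 3)**2) = 341*(-50 + 10*((2 - 1) - 3)**2) = 341*(-50 + 10*(1 - 3)**2) = 341*(-50 + 10*(-2)**2) = 341*(-50 + 10*4) = 341*(-50 + 40) = 341*(-10) = -3410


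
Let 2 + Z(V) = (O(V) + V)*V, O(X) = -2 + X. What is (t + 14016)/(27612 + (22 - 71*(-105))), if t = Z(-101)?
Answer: 34618/35089 ≈ 0.98658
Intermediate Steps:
Z(V) = -2 + V*(-2 + 2*V) (Z(V) = -2 + ((-2 + V) + V)*V = -2 + (-2 + 2*V)*V = -2 + V*(-2 + 2*V))
t = 20602 (t = -2 - 2*(-101) + 2*(-101)² = -2 + 202 + 2*10201 = -2 + 202 + 20402 = 20602)
(t + 14016)/(27612 + (22 - 71*(-105))) = (20602 + 14016)/(27612 + (22 - 71*(-105))) = 34618/(27612 + (22 + 7455)) = 34618/(27612 + 7477) = 34618/35089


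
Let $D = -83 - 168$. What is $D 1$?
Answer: $-251$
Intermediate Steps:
$D = -251$
$D 1 = \left(-251\right) 1 = -251$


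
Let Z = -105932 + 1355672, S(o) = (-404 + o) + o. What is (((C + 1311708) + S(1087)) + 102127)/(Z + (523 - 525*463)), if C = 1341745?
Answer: 1378675/503594 ≈ 2.7377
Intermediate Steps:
S(o) = -404 + 2*o
Z = 1249740
(((C + 1311708) + S(1087)) + 102127)/(Z + (523 - 525*463)) = (((1341745 + 1311708) + (-404 + 2*1087)) + 102127)/(1249740 + (523 - 525*463)) = ((2653453 + (-404 + 2174)) + 102127)/(1249740 + (523 - 243075)) = ((2653453 + 1770) + 102127)/(1249740 - 242552) = (2655223 + 102127)/1007188 = 2757350*(1/1007188) = 1378675/503594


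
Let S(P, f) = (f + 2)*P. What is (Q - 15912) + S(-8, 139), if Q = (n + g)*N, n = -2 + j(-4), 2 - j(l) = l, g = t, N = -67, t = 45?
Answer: -20323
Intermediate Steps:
g = 45
j(l) = 2 - l
n = 4 (n = -2 + (2 - 1*(-4)) = -2 + (2 + 4) = -2 + 6 = 4)
Q = -3283 (Q = (4 + 45)*(-67) = 49*(-67) = -3283)
S(P, f) = P*(2 + f) (S(P, f) = (2 + f)*P = P*(2 + f))
(Q - 15912) + S(-8, 139) = (-3283 - 15912) - 8*(2 + 139) = -19195 - 8*141 = -19195 - 1128 = -20323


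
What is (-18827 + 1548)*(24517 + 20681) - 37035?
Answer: -781013277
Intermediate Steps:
(-18827 + 1548)*(24517 + 20681) - 37035 = -17279*45198 - 37035 = -780976242 - 37035 = -781013277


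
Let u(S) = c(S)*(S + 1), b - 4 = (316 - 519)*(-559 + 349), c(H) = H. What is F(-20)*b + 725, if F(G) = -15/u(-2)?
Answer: -319030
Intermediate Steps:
b = 42634 (b = 4 + (316 - 519)*(-559 + 349) = 4 - 203*(-210) = 4 + 42630 = 42634)
u(S) = S*(1 + S) (u(S) = S*(S + 1) = S*(1 + S))
F(G) = -15/2 (F(G) = -15*(-1/(2*(1 - 2))) = -15/((-2*(-1))) = -15/2)
F(-20)*b + 725 = -15/2*42634 + 725 = -319755 + 725 = -319030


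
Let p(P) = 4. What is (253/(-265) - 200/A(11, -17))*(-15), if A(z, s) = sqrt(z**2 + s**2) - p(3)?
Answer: 467523/10441 + 1500*sqrt(410)/197 ≈ 198.95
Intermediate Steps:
A(z, s) = -4 + sqrt(s**2 + z**2) (A(z, s) = sqrt(z**2 + s**2) - 1*4 = sqrt(s**2 + z**2) - 4 = -4 + sqrt(s**2 + z**2))
(253/(-265) - 200/A(11, -17))*(-15) = (253/(-265) - 200/(-4 + sqrt((-17)**2 + 11**2)))*(-15) = (253*(-1/265) - 200/(-4 + sqrt(289 + 121)))*(-15) = (-253/265 - 200/(-4 + sqrt(410)))*(-15) = 759/53 + 3000/(-4 + sqrt(410))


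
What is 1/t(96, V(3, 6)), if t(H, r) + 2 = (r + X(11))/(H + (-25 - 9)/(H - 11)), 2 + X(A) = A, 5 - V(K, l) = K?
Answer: -478/901 ≈ -0.53052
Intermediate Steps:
V(K, l) = 5 - K
X(A) = -2 + A
t(H, r) = -2 + (9 + r)/(H - 34/(-11 + H)) (t(H, r) = -2 + (r + (-2 + 11))/(H + (-25 - 9)/(H - 11)) = -2 + (r + 9)/(H - 34/(-11 + H)) = -2 + (9 + r)/(H - 34/(-11 + H)))
1/t(96, V(3, 6)) = 1/((31 - 31*96 + 2*96**2 + 11*(5 - 1*3) - 1*96*(5 - 1*3))/(34 - 1*96**2 + 11*96)) = 1/((31 - 2976 + 2*9216 + 11*(5 - 3) - 1*96*(5 - 3))/(34 - 1*9216 + 1056)) = 1/((31 - 2976 + 18432 + 11*2 - 1*96*2)/(34 - 9216 + 1056)) = 1/((31 - 2976 + 18432 + 22 - 192)/(-8126)) = 1/(-1/8126*15317) = 1/(-901/478) = -478/901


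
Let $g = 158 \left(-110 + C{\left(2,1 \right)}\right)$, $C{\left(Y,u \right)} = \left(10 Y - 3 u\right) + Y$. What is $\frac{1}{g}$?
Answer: $- \frac{1}{14378} \approx -6.9551 \cdot 10^{-5}$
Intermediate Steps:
$C{\left(Y,u \right)} = - 3 u + 11 Y$ ($C{\left(Y,u \right)} = \left(- 3 u + 10 Y\right) + Y = - 3 u + 11 Y$)
$g = -14378$ ($g = 158 \left(-110 + \left(\left(-3\right) 1 + 11 \cdot 2\right)\right) = 158 \left(-110 + \left(-3 + 22\right)\right) = 158 \left(-110 + 19\right) = 158 \left(-91\right) = -14378$)
$\frac{1}{g} = \frac{1}{-14378} = - \frac{1}{14378}$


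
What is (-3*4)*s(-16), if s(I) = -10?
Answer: 120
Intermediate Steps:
(-3*4)*s(-16) = -3*4*(-10) = -12*(-10) = 120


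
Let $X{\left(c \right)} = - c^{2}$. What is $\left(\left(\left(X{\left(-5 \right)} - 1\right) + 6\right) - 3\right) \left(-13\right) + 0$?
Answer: $299$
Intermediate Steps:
$\left(\left(\left(X{\left(-5 \right)} - 1\right) + 6\right) - 3\right) \left(-13\right) + 0 = \left(\left(\left(- \left(-5\right)^{2} - 1\right) + 6\right) - 3\right) \left(-13\right) + 0 = \left(\left(\left(\left(-1\right) 25 - 1\right) + 6\right) - 3\right) \left(-13\right) + 0 = \left(\left(\left(-25 - 1\right) + 6\right) - 3\right) \left(-13\right) + 0 = \left(\left(-26 + 6\right) - 3\right) \left(-13\right) + 0 = \left(-20 - 3\right) \left(-13\right) + 0 = \left(-23\right) \left(-13\right) + 0 = 299 + 0 = 299$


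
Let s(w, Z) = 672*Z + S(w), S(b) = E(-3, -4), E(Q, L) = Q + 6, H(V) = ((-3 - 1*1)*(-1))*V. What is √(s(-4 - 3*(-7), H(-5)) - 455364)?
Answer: 3*I*√52089 ≈ 684.69*I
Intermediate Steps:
H(V) = 4*V (H(V) = ((-3 - 1)*(-1))*V = (-4*(-1))*V = 4*V)
E(Q, L) = 6 + Q
S(b) = 3 (S(b) = 6 - 3 = 3)
s(w, Z) = 3 + 672*Z (s(w, Z) = 672*Z + 3 = 3 + 672*Z)
√(s(-4 - 3*(-7), H(-5)) - 455364) = √((3 + 672*(4*(-5))) - 455364) = √((3 + 672*(-20)) - 455364) = √((3 - 13440) - 455364) = √(-13437 - 455364) = √(-468801) = 3*I*√52089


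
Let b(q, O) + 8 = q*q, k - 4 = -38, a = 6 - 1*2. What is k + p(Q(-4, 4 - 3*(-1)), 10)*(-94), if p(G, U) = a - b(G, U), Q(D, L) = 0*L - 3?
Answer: -316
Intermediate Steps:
a = 4 (a = 6 - 2 = 4)
k = -34 (k = 4 - 38 = -34)
b(q, O) = -8 + q² (b(q, O) = -8 + q*q = -8 + q²)
Q(D, L) = -3 (Q(D, L) = 0 - 3 = -3)
p(G, U) = 12 - G² (p(G, U) = 4 - (-8 + G²) = 4 + (8 - G²) = 12 - G²)
k + p(Q(-4, 4 - 3*(-1)), 10)*(-94) = -34 + (12 - 1*(-3)²)*(-94) = -34 + (12 - 1*9)*(-94) = -34 + (12 - 9)*(-94) = -34 + 3*(-94) = -34 - 282 = -316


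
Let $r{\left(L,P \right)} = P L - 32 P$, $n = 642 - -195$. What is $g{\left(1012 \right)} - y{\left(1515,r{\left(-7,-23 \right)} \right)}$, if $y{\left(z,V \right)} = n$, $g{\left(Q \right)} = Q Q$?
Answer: $1023307$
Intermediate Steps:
$g{\left(Q \right)} = Q^{2}$
$n = 837$ ($n = 642 + 195 = 837$)
$r{\left(L,P \right)} = - 32 P + L P$ ($r{\left(L,P \right)} = L P - 32 P = - 32 P + L P$)
$y{\left(z,V \right)} = 837$
$g{\left(1012 \right)} - y{\left(1515,r{\left(-7,-23 \right)} \right)} = 1012^{2} - 837 = 1024144 - 837 = 1023307$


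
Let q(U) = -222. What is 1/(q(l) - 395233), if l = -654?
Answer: -1/395455 ≈ -2.5287e-6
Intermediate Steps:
1/(q(l) - 395233) = 1/(-222 - 395233) = 1/(-395455) = -1/395455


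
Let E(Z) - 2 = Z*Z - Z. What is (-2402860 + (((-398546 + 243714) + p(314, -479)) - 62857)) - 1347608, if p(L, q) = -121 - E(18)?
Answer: -3968586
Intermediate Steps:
E(Z) = 2 + Z² - Z (E(Z) = 2 + (Z*Z - Z) = 2 + (Z² - Z) = 2 + Z² - Z)
p(L, q) = -429 (p(L, q) = -121 - (2 + 18² - 1*18) = -121 - (2 + 324 - 18) = -121 - 1*308 = -121 - 308 = -429)
(-2402860 + (((-398546 + 243714) + p(314, -479)) - 62857)) - 1347608 = (-2402860 + (((-398546 + 243714) - 429) - 62857)) - 1347608 = (-2402860 + ((-154832 - 429) - 62857)) - 1347608 = (-2402860 + (-155261 - 62857)) - 1347608 = (-2402860 - 218118) - 1347608 = -2620978 - 1347608 = -3968586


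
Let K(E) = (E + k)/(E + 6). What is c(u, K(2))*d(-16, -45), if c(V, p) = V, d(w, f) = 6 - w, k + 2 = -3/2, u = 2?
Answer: 44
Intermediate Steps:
k = -7/2 (k = -2 - 3/2 = -7/2 ≈ -3.5000)
K(E) = (-7/2 + E)/(6 + E) (K(E) = (E - 7/2)/(E + 6) = (-7/2 + E)/(6 + E))
c(u, K(2))*d(-16, -45) = 2*(6 - 1*(-16)) = 2*(6 + 16) = 2*22 = 44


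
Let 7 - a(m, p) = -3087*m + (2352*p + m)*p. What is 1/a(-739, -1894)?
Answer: -1/8440860024 ≈ -1.1847e-10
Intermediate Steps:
a(m, p) = 7 + 3087*m - p*(m + 2352*p) (a(m, p) = 7 - (-3087*m + (2352*p + m)*p) = 7 - (-3087*m + (m + 2352*p)*p) = 7 - (-3087*m + p*(m + 2352*p)) = 7 + (3087*m - p*(m + 2352*p)) = 7 + 3087*m - p*(m + 2352*p))
1/a(-739, -1894) = 1/(7 - 2352*(-1894)**2 + 3087*(-739) - 1*(-739)*(-1894)) = 1/(7 - 2352*3587236 - 2281293 - 1399666) = 1/(7 - 8437179072 - 2281293 - 1399666) = 1/(-8440860024) = -1/8440860024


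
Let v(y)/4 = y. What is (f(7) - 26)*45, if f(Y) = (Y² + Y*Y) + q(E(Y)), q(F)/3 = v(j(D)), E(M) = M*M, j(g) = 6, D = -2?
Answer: 6480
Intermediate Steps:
v(y) = 4*y
E(M) = M²
q(F) = 72 (q(F) = 3*(4*6) = 3*24 = 72)
f(Y) = 72 + 2*Y² (f(Y) = (Y² + Y*Y) + 72 = (Y² + Y²) + 72 = 2*Y² + 72 = 72 + 2*Y²)
(f(7) - 26)*45 = ((72 + 2*7²) - 26)*45 = ((72 + 2*49) - 26)*45 = ((72 + 98) - 26)*45 = (170 - 26)*45 = 144*45 = 6480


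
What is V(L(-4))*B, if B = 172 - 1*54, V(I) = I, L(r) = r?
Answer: -472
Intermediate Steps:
B = 118 (B = 172 - 54 = 118)
V(L(-4))*B = -4*118 = -472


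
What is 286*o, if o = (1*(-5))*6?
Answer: -8580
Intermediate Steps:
o = -30 (o = -5*6 = -30)
286*o = 286*(-30) = -8580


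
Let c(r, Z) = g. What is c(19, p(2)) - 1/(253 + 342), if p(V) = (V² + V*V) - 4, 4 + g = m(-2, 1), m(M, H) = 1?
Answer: -1786/595 ≈ -3.0017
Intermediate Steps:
g = -3 (g = -4 + 1 = -3)
p(V) = -4 + 2*V² (p(V) = (V² + V²) - 4 = 2*V² - 4 = -4 + 2*V²)
c(r, Z) = -3
c(19, p(2)) - 1/(253 + 342) = -3 - 1/(253 + 342) = -3 - 1/595 = -1786/595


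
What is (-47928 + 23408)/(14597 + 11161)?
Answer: -12260/12879 ≈ -0.95194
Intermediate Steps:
(-47928 + 23408)/(14597 + 11161) = -24520/25758 = -24520*1/25758 = -12260/12879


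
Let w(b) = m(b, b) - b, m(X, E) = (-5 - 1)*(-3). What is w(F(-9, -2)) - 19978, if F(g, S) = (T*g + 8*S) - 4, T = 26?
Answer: -19706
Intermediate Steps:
F(g, S) = -4 + 8*S + 26*g (F(g, S) = (26*g + 8*S) - 4 = (8*S + 26*g) - 4 = -4 + 8*S + 26*g)
m(X, E) = 18 (m(X, E) = -6*(-3) = 18)
w(b) = 18 - b
w(F(-9, -2)) - 19978 = (18 - (-4 + 8*(-2) + 26*(-9))) - 19978 = (18 - (-4 - 16 - 234)) - 19978 = (18 - 1*(-254)) - 19978 = (18 + 254) - 19978 = 272 - 19978 = -19706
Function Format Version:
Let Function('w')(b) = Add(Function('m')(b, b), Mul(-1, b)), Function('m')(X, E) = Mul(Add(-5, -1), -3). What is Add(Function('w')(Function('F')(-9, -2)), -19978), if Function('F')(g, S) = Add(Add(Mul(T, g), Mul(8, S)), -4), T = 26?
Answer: -19706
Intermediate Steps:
Function('F')(g, S) = Add(-4, Mul(8, S), Mul(26, g)) (Function('F')(g, S) = Add(Add(Mul(26, g), Mul(8, S)), -4) = Add(Add(Mul(8, S), Mul(26, g)), -4) = Add(-4, Mul(8, S), Mul(26, g)))
Function('m')(X, E) = 18 (Function('m')(X, E) = Mul(-6, -3) = 18)
Function('w')(b) = Add(18, Mul(-1, b))
Add(Function('w')(Function('F')(-9, -2)), -19978) = Add(Add(18, Mul(-1, Add(-4, Mul(8, -2), Mul(26, -9)))), -19978) = Add(Add(18, Mul(-1, Add(-4, -16, -234))), -19978) = Add(Add(18, Mul(-1, -254)), -19978) = Add(Add(18, 254), -19978) = Add(272, -19978) = -19706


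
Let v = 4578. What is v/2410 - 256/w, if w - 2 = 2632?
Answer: 2860373/1586985 ≈ 1.8024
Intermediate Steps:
w = 2634 (w = 2 + 2632 = 2634)
v/2410 - 256/w = 4578/2410 - 256/2634 = 4578*(1/2410) - 256*1/2634 = 2289/1205 - 128/1317 = 2860373/1586985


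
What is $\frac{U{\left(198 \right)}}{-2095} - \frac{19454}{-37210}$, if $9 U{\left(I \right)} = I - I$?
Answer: $\frac{9727}{18605} \approx 0.52282$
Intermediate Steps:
$U{\left(I \right)} = 0$ ($U{\left(I \right)} = \frac{I - I}{9} = \frac{1}{9} \cdot 0 = 0$)
$\frac{U{\left(198 \right)}}{-2095} - \frac{19454}{-37210} = \frac{0}{-2095} - \frac{19454}{-37210} = 0 \left(- \frac{1}{2095}\right) - - \frac{9727}{18605} = 0 + \frac{9727}{18605} = \frac{9727}{18605}$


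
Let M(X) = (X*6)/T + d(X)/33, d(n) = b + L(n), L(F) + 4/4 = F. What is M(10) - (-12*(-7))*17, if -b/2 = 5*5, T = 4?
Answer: -46670/33 ≈ -1414.2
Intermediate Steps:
L(F) = -1 + F
b = -50 (b = -10*5 = -2*25 = -50)
d(n) = -51 + n (d(n) = -50 + (-1 + n) = -51 + n)
M(X) = -17/11 + 101*X/66 (M(X) = (X*6)/4 + (-51 + X)/33 = (6*X)*(¼) + (-51 + X)*(1/33) = 3*X/2 + (-17/11 + X/33) = -17/11 + 101*X/66)
M(10) - (-12*(-7))*17 = (-17/11 + (101/66)*10) - (-12*(-7))*17 = (-17/11 + 505/33) - 84*17 = 454/33 - 1*1428 = 454/33 - 1428 = -46670/33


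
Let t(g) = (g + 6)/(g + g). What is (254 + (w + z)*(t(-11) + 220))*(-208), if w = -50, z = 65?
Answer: -8139352/11 ≈ -7.3994e+5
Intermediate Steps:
t(g) = (6 + g)/(2*g) (t(g) = (6 + g)/((2*g)) = (6 + g)*(1/(2*g)) = (6 + g)/(2*g))
(254 + (w + z)*(t(-11) + 220))*(-208) = (254 + (-50 + 65)*((½)*(6 - 11)/(-11) + 220))*(-208) = (254 + 15*((½)*(-1/11)*(-5) + 220))*(-208) = (254 + 15*(5/22 + 220))*(-208) = (254 + 15*(4845/22))*(-208) = (254 + 72675/22)*(-208) = (78263/22)*(-208) = -8139352/11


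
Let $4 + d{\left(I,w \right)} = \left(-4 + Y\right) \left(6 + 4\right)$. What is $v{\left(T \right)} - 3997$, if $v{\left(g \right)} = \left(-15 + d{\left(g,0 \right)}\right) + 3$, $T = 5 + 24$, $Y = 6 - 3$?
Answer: $-4023$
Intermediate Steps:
$Y = 3$ ($Y = 6 - 3 = 3$)
$T = 29$
$d{\left(I,w \right)} = -14$ ($d{\left(I,w \right)} = -4 + \left(-4 + 3\right) \left(6 + 4\right) = -4 - 10 = -14$)
$v{\left(g \right)} = -26$ ($v{\left(g \right)} = \left(-15 - 14\right) + 3 = -29 + 3 = -26$)
$v{\left(T \right)} - 3997 = -26 - 3997 = -4023$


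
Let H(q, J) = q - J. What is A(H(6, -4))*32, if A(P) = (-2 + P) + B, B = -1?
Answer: 224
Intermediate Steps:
A(P) = -3 + P (A(P) = (-2 + P) - 1 = -3 + P)
A(H(6, -4))*32 = (-3 + (6 - 1*(-4)))*32 = (-3 + (6 + 4))*32 = (-3 + 10)*32 = 7*32 = 224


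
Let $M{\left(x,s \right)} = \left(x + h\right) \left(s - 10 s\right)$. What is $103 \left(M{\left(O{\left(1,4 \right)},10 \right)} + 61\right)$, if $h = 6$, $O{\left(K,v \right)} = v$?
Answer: $-86417$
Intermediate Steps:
$M{\left(x,s \right)} = - 9 s \left(6 + x\right)$ ($M{\left(x,s \right)} = \left(x + 6\right) \left(s - 10 s\right) = \left(6 + x\right) \left(- 9 s\right) = - 9 s \left(6 + x\right)$)
$103 \left(M{\left(O{\left(1,4 \right)},10 \right)} + 61\right) = 103 \left(\left(-9\right) 10 \left(6 + 4\right) + 61\right) = 103 \left(\left(-9\right) 10 \cdot 10 + 61\right) = 103 \left(-900 + 61\right) = 103 \left(-839\right) = -86417$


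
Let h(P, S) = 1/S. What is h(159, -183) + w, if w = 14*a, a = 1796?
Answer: 4601351/183 ≈ 25144.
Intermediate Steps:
w = 25144 (w = 14*1796 = 25144)
h(159, -183) + w = 1/(-183) + 25144 = -1/183 + 25144 = 4601351/183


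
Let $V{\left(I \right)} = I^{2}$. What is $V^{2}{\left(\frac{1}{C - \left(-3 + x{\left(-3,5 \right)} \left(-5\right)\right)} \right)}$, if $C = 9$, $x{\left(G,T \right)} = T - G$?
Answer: $\frac{1}{7311616} \approx 1.3677 \cdot 10^{-7}$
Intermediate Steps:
$V^{2}{\left(\frac{1}{C - \left(-3 + x{\left(-3,5 \right)} \left(-5\right)\right)} \right)} = \left(\left(\frac{1}{9 - \left(-3 + \left(5 - -3\right) \left(-5\right)\right)}\right)^{2}\right)^{2} = \left(\left(\frac{1}{9 - \left(-3 + \left(5 + 3\right) \left(-5\right)\right)}\right)^{2}\right)^{2} = \left(\left(\frac{1}{9 - \left(-3 + 8 \left(-5\right)\right)}\right)^{2}\right)^{2} = \left(\left(\frac{1}{9 + \left(3 - -40\right)}\right)^{2}\right)^{2} = \left(\left(\frac{1}{9 + \left(3 + 40\right)}\right)^{2}\right)^{2} = \left(\left(\frac{1}{9 + 43}\right)^{2}\right)^{2} = \left(\left(\frac{1}{52}\right)^{2}\right)^{2} = \left(\frac{1}{2704}\right)^{2} = \frac{1}{7311616}$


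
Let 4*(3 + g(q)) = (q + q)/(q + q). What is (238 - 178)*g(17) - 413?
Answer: -578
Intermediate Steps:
g(q) = -11/4 (g(q) = -3 + ((q + q)/(q + q))/4 = -3 + ((2*q)/((2*q)))/4 = -3 + ((2*q)*(1/(2*q)))/4 = -3 + (¼)*1 = -3 + ¼ = -11/4)
(238 - 178)*g(17) - 413 = (238 - 178)*(-11/4) - 413 = 60*(-11/4) - 413 = -165 - 413 = -578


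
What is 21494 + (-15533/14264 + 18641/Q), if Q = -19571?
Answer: 5999711139969/279160744 ≈ 21492.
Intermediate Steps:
21494 + (-15533/14264 + 18641/Q) = 21494 + (-15533/14264 + 18641/(-19571)) = 21494 + (-15533*1/14264 + 18641*(-1/19571)) = 21494 + (-15533/14264 - 18641/19571) = 21494 - 569891567/279160744 = 5999711139969/279160744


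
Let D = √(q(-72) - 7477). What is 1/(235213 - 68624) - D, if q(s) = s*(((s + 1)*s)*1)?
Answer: 1/166589 - I*√375541 ≈ 6.0028e-6 - 612.81*I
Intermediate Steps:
q(s) = s²*(1 + s) (q(s) = s*(((1 + s)*s)*1) = s*((s*(1 + s))*1) = s*(s*(1 + s)) = s²*(1 + s))
D = I*√375541 (D = √((-72)²*(1 - 72) - 7477) = √(5184*(-71) - 7477) = √(-368064 - 7477) = √(-375541) = I*√375541 ≈ 612.81*I)
1/(235213 - 68624) - D = 1/(235213 - 68624) - I*√375541 = 1/166589 - I*√375541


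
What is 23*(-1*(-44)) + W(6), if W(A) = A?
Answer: 1018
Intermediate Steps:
23*(-1*(-44)) + W(6) = 23*(-1*(-44)) + 6 = 23*44 + 6 = 1012 + 6 = 1018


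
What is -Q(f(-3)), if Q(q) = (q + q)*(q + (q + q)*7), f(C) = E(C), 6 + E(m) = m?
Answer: -2430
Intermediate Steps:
E(m) = -6 + m
f(C) = -6 + C
Q(q) = 30*q² (Q(q) = (2*q)*(q + (2*q)*7) = (2*q)*(q + 14*q) = (2*q)*(15*q) = 30*q²)
-Q(f(-3)) = -30*(-6 - 3)² = -30*(-9)² = -30*81 = -1*2430 = -2430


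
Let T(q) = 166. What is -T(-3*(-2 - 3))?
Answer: -166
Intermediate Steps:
-T(-3*(-2 - 3)) = -1*166 = -166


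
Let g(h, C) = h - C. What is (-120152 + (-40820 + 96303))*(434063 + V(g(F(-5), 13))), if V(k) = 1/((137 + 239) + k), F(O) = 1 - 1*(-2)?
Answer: -10273773838471/366 ≈ -2.8070e+10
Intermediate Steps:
F(O) = 3 (F(O) = 1 + 2 = 3)
V(k) = 1/(376 + k)
(-120152 + (-40820 + 96303))*(434063 + V(g(F(-5), 13))) = (-120152 + (-40820 + 96303))*(434063 + 1/(376 + (3 - 1*13))) = (-120152 + 55483)*(434063 + 1/(376 + (3 - 13))) = -64669*(434063 + 1/(376 - 10)) = -64669*(434063 + 1/366) = -64669*158867059/366 = -10273773838471/366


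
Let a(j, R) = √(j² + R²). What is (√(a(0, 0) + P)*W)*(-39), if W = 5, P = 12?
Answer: -390*√3 ≈ -675.50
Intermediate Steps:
a(j, R) = √(R² + j²)
(√(a(0, 0) + P)*W)*(-39) = (√(√(0² + 0²) + 12)*5)*(-39) = (√(√(0 + 0) + 12)*5)*(-39) = (√(√0 + 12)*5)*(-39) = (√(0 + 12)*5)*(-39) = (√12*5)*(-39) = ((2*√3)*5)*(-39) = (10*√3)*(-39) = -390*√3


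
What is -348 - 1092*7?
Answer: -7992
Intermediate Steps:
-348 - 1092*7 = -348 - 91*84 = -348 - 7644 = -7992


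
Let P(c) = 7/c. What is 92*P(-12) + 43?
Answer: -32/3 ≈ -10.667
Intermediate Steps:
92*P(-12) + 43 = 92*(7/(-12)) + 43 = 92*(7*(-1/12)) + 43 = 92*(-7/12) + 43 = -161/3 + 43 = -32/3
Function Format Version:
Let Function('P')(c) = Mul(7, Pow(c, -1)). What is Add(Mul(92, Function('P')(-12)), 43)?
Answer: Rational(-32, 3) ≈ -10.667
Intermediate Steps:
Add(Mul(92, Function('P')(-12)), 43) = Add(Mul(92, Mul(7, Pow(-12, -1))), 43) = Add(Mul(92, Mul(7, Rational(-1, 12))), 43) = Add(Mul(92, Rational(-7, 12)), 43) = Add(Rational(-161, 3), 43) = Rational(-32, 3)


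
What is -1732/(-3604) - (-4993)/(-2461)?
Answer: -3433080/2217361 ≈ -1.5483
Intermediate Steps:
-1732/(-3604) - (-4993)/(-2461) = -1732*(-1/3604) - (-4993)*(-1)/2461 = 433/901 - 1*4993/2461 = 433/901 - 4993/2461 = -3433080/2217361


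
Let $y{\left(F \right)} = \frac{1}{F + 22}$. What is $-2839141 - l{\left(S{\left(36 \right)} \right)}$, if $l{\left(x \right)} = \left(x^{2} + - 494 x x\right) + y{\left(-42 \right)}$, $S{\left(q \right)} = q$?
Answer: $- \frac{44004259}{20} \approx -2.2002 \cdot 10^{6}$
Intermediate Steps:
$y{\left(F \right)} = \frac{1}{22 + F}$
$l{\left(x \right)} = - \frac{1}{20} - 493 x^{2}$ ($l{\left(x \right)} = \left(x^{2} + - 494 x x\right) + \frac{1}{22 - 42} = \left(x^{2} - 494 x^{2}\right) + \frac{1}{-20} = - 493 x^{2} - \frac{1}{20} = - \frac{1}{20} - 493 x^{2}$)
$-2839141 - l{\left(S{\left(36 \right)} \right)} = -2839141 - \left(- \frac{1}{20} - 493 \cdot 36^{2}\right) = -2839141 - \left(- \frac{1}{20} - 638928\right) = -2839141 - - \frac{12778561}{20} = -2839141 + \frac{12778561}{20} = - \frac{44004259}{20}$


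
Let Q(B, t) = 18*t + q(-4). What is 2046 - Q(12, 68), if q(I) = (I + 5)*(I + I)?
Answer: 830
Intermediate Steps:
q(I) = 2*I*(5 + I) (q(I) = (5 + I)*(2*I) = 2*I*(5 + I))
Q(B, t) = -8 + 18*t (Q(B, t) = 18*t + 2*(-4)*(5 - 4) = 18*t + 2*(-4)*1 = 18*t - 8 = -8 + 18*t)
2046 - Q(12, 68) = 2046 - (-8 + 18*68) = 2046 - (-8 + 1224) = 2046 - 1*1216 = 2046 - 1216 = 830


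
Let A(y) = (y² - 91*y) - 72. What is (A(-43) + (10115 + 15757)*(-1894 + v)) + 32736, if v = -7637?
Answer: -246547606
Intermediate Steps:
A(y) = -72 + y² - 91*y
(A(-43) + (10115 + 15757)*(-1894 + v)) + 32736 = ((-72 + (-43)² - 91*(-43)) + (10115 + 15757)*(-1894 - 7637)) + 32736 = ((-72 + 1849 + 3913) + 25872*(-9531)) + 32736 = (5690 - 246586032) + 32736 = -246580342 + 32736 = -246547606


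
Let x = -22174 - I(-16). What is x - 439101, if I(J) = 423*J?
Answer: -454507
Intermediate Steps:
x = -15406 (x = -22174 - 423*(-16) = -22174 - 1*(-6768) = -22174 + 6768 = -15406)
x - 439101 = -15406 - 439101 = -454507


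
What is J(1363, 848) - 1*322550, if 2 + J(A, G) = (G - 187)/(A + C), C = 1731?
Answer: -997975227/3094 ≈ -3.2255e+5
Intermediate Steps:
J(A, G) = -2 + (-187 + G)/(1731 + A) (J(A, G) = -2 + (G - 187)/(A + 1731) = -2 + (-187 + G)/(1731 + A))
J(1363, 848) - 1*322550 = (-3649 + 848 - 2*1363)/(1731 + 1363) - 1*322550 = (-3649 + 848 - 2726)/3094 - 322550 = (1/3094)*(-5527) - 322550 = -5527/3094 - 322550 = -997975227/3094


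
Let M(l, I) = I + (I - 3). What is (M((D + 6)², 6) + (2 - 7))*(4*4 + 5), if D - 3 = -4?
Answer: 84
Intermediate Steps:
D = -1 (D = 3 - 4 = -1)
M(l, I) = -3 + 2*I (M(l, I) = I + (-3 + I) = -3 + 2*I)
(M((D + 6)², 6) + (2 - 7))*(4*4 + 5) = ((-3 + 2*6) + (2 - 7))*(4*4 + 5) = ((-3 + 12) - 5)*(16 + 5) = (9 - 5)*21 = 4*21 = 84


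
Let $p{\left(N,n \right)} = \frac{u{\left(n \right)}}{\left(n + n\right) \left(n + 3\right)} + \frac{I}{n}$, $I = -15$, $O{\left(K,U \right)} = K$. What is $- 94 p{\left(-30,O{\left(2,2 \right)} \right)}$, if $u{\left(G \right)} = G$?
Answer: $\frac{3478}{5} \approx 695.6$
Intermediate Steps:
$p{\left(N,n \right)} = \frac{1}{2 \left(3 + n\right)} - \frac{15}{n}$ ($p{\left(N,n \right)} = \frac{n}{\left(n + n\right) \left(n + 3\right)} - \frac{15}{n} = \frac{n}{2 n \left(3 + n\right)} - \frac{15}{n} = n \frac{1}{2 n \left(3 + n\right)} - \frac{15}{n} = \frac{1}{2 \left(3 + n\right)} - \frac{15}{n}$)
$- 94 p{\left(-30,O{\left(2,2 \right)} \right)} = - 94 \frac{-90 - 58}{2 \cdot 2 \left(3 + 2\right)} = - 94 \cdot \frac{1}{2} \cdot \frac{1}{2} \cdot \frac{1}{5} \left(-90 - 58\right) = - 94 \cdot \frac{1}{2} \cdot \frac{1}{2} \cdot \frac{1}{5} \left(-148\right) = \left(-94\right) \left(- \frac{37}{5}\right) = \frac{3478}{5}$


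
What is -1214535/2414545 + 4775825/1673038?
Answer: 271413747637/115417872506 ≈ 2.3516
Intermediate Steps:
-1214535/2414545 + 4775825/1673038 = -1214535*1/2414545 + 4775825*(1/1673038) = -34701/68987 + 4775825/1673038 = 271413747637/115417872506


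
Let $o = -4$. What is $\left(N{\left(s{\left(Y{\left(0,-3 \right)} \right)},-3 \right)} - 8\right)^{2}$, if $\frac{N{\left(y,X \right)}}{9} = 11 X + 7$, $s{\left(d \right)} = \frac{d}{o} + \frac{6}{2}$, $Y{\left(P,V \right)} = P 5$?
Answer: $58564$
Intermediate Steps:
$Y{\left(P,V \right)} = 5 P$
$s{\left(d \right)} = 3 - \frac{d}{4}$ ($s{\left(d \right)} = \frac{d}{-4} + \frac{6}{2} = d \left(- \frac{1}{4}\right) + 6 \cdot \frac{1}{2} = - \frac{d}{4} + 3 = 3 - \frac{d}{4}$)
$N{\left(y,X \right)} = 63 + 99 X$ ($N{\left(y,X \right)} = 9 \left(11 X + 7\right) = 9 \left(7 + 11 X\right) = 63 + 99 X$)
$\left(N{\left(s{\left(Y{\left(0,-3 \right)} \right)},-3 \right)} - 8\right)^{2} = \left(\left(63 + 99 \left(-3\right)\right) - 8\right)^{2} = \left(\left(63 - 297\right) - 8\right)^{2} = \left(-234 - 8\right)^{2} = \left(-242\right)^{2} = 58564$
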